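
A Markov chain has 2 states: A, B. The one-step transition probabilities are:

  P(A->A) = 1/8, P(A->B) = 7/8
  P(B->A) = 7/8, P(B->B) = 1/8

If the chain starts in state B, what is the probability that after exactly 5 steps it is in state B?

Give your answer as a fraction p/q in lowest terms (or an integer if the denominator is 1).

Answer: 781/2048

Derivation:
Computing P^5 by repeated multiplication:
P^1 =
  A: [1/8, 7/8]
  B: [7/8, 1/8]
P^2 =
  A: [25/32, 7/32]
  B: [7/32, 25/32]
P^3 =
  A: [37/128, 91/128]
  B: [91/128, 37/128]
P^4 =
  A: [337/512, 175/512]
  B: [175/512, 337/512]
P^5 =
  A: [781/2048, 1267/2048]
  B: [1267/2048, 781/2048]

(P^5)[B -> B] = 781/2048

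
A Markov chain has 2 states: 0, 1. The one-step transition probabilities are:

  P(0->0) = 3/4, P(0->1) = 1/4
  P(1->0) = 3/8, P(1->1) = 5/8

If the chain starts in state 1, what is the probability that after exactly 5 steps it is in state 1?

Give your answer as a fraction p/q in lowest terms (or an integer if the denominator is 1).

Computing P^5 by repeated multiplication:
P^1 =
  0: [3/4, 1/4]
  1: [3/8, 5/8]
P^2 =
  0: [21/32, 11/32]
  1: [33/64, 31/64]
P^3 =
  0: [159/256, 97/256]
  1: [291/512, 221/512]
P^4 =
  0: [1245/2048, 803/2048]
  1: [2409/4096, 1687/4096]
P^5 =
  0: [9879/16384, 6505/16384]
  1: [19515/32768, 13253/32768]

(P^5)[1 -> 1] = 13253/32768

Answer: 13253/32768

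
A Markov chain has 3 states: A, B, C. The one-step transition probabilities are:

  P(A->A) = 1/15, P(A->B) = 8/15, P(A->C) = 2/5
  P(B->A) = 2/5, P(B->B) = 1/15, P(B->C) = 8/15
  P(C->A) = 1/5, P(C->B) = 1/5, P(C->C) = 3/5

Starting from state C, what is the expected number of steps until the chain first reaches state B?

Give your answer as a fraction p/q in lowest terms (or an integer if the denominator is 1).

Answer: 85/22

Derivation:
Let h_i = expected steps to first reach B from state i.
Boundary: h_B = 0.
First-step equations for the other states:
  h_A = 1 + 1/15*h_A + 8/15*h_B + 2/5*h_C
  h_C = 1 + 1/5*h_A + 1/5*h_B + 3/5*h_C

Substituting h_B = 0 and rearranging gives the linear system (I - Q) h = 1:
  [14/15, -2/5] . (h_A, h_C) = 1
  [-1/5, 2/5] . (h_A, h_C) = 1

Solving yields:
  h_A = 30/11
  h_C = 85/22

Starting state is C, so the expected hitting time is h_C = 85/22.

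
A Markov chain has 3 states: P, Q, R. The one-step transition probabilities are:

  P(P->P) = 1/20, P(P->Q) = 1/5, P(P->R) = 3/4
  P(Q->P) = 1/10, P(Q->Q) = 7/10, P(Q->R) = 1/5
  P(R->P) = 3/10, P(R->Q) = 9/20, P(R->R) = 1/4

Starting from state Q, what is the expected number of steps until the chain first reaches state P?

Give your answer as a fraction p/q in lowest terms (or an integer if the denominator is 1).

Let h_i = expected steps to first reach P from state i.
Boundary: h_P = 0.
First-step equations for the other states:
  h_Q = 1 + 1/10*h_P + 7/10*h_Q + 1/5*h_R
  h_R = 1 + 3/10*h_P + 9/20*h_Q + 1/4*h_R

Substituting h_P = 0 and rearranging gives the linear system (I - Q) h = 1:
  [3/10, -1/5] . (h_Q, h_R) = 1
  [-9/20, 3/4] . (h_Q, h_R) = 1

Solving yields:
  h_Q = 190/27
  h_R = 50/9

Starting state is Q, so the expected hitting time is h_Q = 190/27.

Answer: 190/27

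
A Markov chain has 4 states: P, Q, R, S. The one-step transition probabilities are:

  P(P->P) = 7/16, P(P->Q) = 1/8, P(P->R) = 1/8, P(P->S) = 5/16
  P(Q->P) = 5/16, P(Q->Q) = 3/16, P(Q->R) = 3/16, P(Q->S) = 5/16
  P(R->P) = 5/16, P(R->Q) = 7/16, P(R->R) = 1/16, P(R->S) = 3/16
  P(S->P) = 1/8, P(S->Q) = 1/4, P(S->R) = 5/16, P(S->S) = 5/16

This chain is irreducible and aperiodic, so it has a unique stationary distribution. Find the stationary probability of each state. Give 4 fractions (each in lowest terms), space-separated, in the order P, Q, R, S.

The stationary distribution satisfies pi = pi * P, i.e.:
  pi_P = 7/16*pi_P + 5/16*pi_Q + 5/16*pi_R + 1/8*pi_S
  pi_Q = 1/8*pi_P + 3/16*pi_Q + 7/16*pi_R + 1/4*pi_S
  pi_R = 1/8*pi_P + 3/16*pi_Q + 1/16*pi_R + 5/16*pi_S
  pi_S = 5/16*pi_P + 5/16*pi_Q + 3/16*pi_R + 5/16*pi_S
with normalization: pi_P + pi_Q + pi_R + pi_S = 1.

Using the first 3 balance equations plus normalization, the linear system A*pi = b is:
  [-9/16, 5/16, 5/16, 1/8] . pi = 0
  [1/8, -13/16, 7/16, 1/4] . pi = 0
  [1/8, 3/16, -15/16, 5/16] . pi = 0
  [1, 1, 1, 1] . pi = 1

Solving yields:
  pi_P = 604/2047
  pi_Q = 953/4094
  pi_R = 747/4094
  pi_S = 593/2047

Verification (pi * P):
  604/2047*7/16 + 953/4094*5/16 + 747/4094*5/16 + 593/2047*1/8 = 604/2047 = pi_P  (ok)
  604/2047*1/8 + 953/4094*3/16 + 747/4094*7/16 + 593/2047*1/4 = 953/4094 = pi_Q  (ok)
  604/2047*1/8 + 953/4094*3/16 + 747/4094*1/16 + 593/2047*5/16 = 747/4094 = pi_R  (ok)
  604/2047*5/16 + 953/4094*5/16 + 747/4094*3/16 + 593/2047*5/16 = 593/2047 = pi_S  (ok)

Answer: 604/2047 953/4094 747/4094 593/2047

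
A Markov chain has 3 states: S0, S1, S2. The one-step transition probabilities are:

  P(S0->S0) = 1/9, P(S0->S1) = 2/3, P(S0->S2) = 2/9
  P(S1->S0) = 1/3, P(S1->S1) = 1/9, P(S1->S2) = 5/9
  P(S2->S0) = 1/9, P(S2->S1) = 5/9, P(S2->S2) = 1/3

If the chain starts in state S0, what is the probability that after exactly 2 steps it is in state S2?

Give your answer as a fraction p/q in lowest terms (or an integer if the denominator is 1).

Answer: 38/81

Derivation:
Computing P^2 by repeated multiplication:
P^1 =
  S0: [1/9, 2/3, 2/9]
  S1: [1/3, 1/9, 5/9]
  S2: [1/9, 5/9, 1/3]
P^2 =
  S0: [7/27, 22/81, 38/81]
  S1: [11/81, 44/81, 26/81]
  S2: [19/81, 26/81, 4/9]

(P^2)[S0 -> S2] = 38/81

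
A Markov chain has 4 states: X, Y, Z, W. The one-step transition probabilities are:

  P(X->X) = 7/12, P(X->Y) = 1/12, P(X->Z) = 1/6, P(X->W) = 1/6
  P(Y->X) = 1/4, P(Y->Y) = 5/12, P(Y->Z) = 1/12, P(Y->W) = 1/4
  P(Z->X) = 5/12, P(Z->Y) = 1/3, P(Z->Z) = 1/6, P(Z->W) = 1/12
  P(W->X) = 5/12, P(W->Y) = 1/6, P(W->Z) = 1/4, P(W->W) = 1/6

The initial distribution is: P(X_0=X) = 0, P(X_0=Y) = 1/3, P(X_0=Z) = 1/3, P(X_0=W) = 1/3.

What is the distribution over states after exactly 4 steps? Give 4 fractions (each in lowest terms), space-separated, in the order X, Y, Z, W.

Propagating the distribution step by step (d_{t+1} = d_t * P):
d_0 = (X=0, Y=1/3, Z=1/3, W=1/3)
  d_1[X] = 0*7/12 + 1/3*1/4 + 1/3*5/12 + 1/3*5/12 = 13/36
  d_1[Y] = 0*1/12 + 1/3*5/12 + 1/3*1/3 + 1/3*1/6 = 11/36
  d_1[Z] = 0*1/6 + 1/3*1/12 + 1/3*1/6 + 1/3*1/4 = 1/6
  d_1[W] = 0*1/6 + 1/3*1/4 + 1/3*1/12 + 1/3*1/6 = 1/6
d_1 = (X=13/36, Y=11/36, Z=1/6, W=1/6)
  d_2[X] = 13/36*7/12 + 11/36*1/4 + 1/6*5/12 + 1/6*5/12 = 23/54
  d_2[Y] = 13/36*1/12 + 11/36*5/12 + 1/6*1/3 + 1/6*1/6 = 13/54
  d_2[Z] = 13/36*1/6 + 11/36*1/12 + 1/6*1/6 + 1/6*1/4 = 67/432
  d_2[W] = 13/36*1/6 + 11/36*1/4 + 1/6*1/12 + 1/6*1/6 = 77/432
d_2 = (X=23/54, Y=13/54, Z=67/432, W=77/432)
  d_3[X] = 23/54*7/12 + 13/54*1/4 + 67/432*5/12 + 77/432*5/12 = 145/324
  d_3[Y] = 23/54*1/12 + 13/54*5/12 + 67/432*1/3 + 77/432*1/6 = 563/2592
  d_3[Z] = 23/54*1/6 + 13/54*1/12 + 67/432*1/6 + 77/432*1/4 = 31/192
  d_3[W] = 23/54*1/6 + 13/54*1/4 + 67/432*1/12 + 77/432*1/6 = 901/5184
d_3 = (X=145/324, Y=563/2592, Z=31/192, W=901/5184)
  d_4[X] = 145/324*7/12 + 563/2592*1/4 + 31/192*5/12 + 901/5184*5/12 = 2359/5184
  d_4[Y] = 145/324*1/12 + 563/2592*5/12 + 31/192*1/3 + 901/5184*1/6 = 3275/15552
  d_4[Z] = 145/324*1/6 + 563/2592*1/12 + 31/192*1/6 + 901/5184*1/4 = 1127/6912
  d_4[W] = 145/324*1/6 + 563/2592*1/4 + 31/192*1/12 + 901/5184*1/6 = 10657/62208
d_4 = (X=2359/5184, Y=3275/15552, Z=1127/6912, W=10657/62208)

Answer: 2359/5184 3275/15552 1127/6912 10657/62208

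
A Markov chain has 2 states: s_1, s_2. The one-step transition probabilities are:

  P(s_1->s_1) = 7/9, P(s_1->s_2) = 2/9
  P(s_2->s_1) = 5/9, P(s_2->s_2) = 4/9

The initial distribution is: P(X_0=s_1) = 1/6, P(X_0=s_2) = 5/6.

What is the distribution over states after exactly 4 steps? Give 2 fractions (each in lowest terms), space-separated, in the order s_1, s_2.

Propagating the distribution step by step (d_{t+1} = d_t * P):
d_0 = (s_1=1/6, s_2=5/6)
  d_1[s_1] = 1/6*7/9 + 5/6*5/9 = 16/27
  d_1[s_2] = 1/6*2/9 + 5/6*4/9 = 11/27
d_1 = (s_1=16/27, s_2=11/27)
  d_2[s_1] = 16/27*7/9 + 11/27*5/9 = 167/243
  d_2[s_2] = 16/27*2/9 + 11/27*4/9 = 76/243
d_2 = (s_1=167/243, s_2=76/243)
  d_3[s_1] = 167/243*7/9 + 76/243*5/9 = 1549/2187
  d_3[s_2] = 167/243*2/9 + 76/243*4/9 = 638/2187
d_3 = (s_1=1549/2187, s_2=638/2187)
  d_4[s_1] = 1549/2187*7/9 + 638/2187*5/9 = 14033/19683
  d_4[s_2] = 1549/2187*2/9 + 638/2187*4/9 = 5650/19683
d_4 = (s_1=14033/19683, s_2=5650/19683)

Answer: 14033/19683 5650/19683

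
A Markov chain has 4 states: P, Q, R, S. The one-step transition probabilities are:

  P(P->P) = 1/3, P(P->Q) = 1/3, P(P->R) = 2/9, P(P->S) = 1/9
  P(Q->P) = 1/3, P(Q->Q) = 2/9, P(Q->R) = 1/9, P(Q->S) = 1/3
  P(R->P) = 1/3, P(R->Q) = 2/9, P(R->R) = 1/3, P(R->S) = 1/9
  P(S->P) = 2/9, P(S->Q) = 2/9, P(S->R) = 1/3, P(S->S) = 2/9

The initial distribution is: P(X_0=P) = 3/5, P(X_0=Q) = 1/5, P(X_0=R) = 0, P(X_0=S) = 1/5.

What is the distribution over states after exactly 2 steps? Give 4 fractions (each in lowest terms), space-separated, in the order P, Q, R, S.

Propagating the distribution step by step (d_{t+1} = d_t * P):
d_0 = (P=3/5, Q=1/5, R=0, S=1/5)
  d_1[P] = 3/5*1/3 + 1/5*1/3 + 0*1/3 + 1/5*2/9 = 14/45
  d_1[Q] = 3/5*1/3 + 1/5*2/9 + 0*2/9 + 1/5*2/9 = 13/45
  d_1[R] = 3/5*2/9 + 1/5*1/9 + 0*1/3 + 1/5*1/3 = 2/9
  d_1[S] = 3/5*1/9 + 1/5*1/3 + 0*1/9 + 1/5*2/9 = 8/45
d_1 = (P=14/45, Q=13/45, R=2/9, S=8/45)
  d_2[P] = 14/45*1/3 + 13/45*1/3 + 2/9*1/3 + 8/45*2/9 = 127/405
  d_2[Q] = 14/45*1/3 + 13/45*2/9 + 2/9*2/9 + 8/45*2/9 = 104/405
  d_2[R] = 14/45*2/9 + 13/45*1/9 + 2/9*1/3 + 8/45*1/3 = 19/81
  d_2[S] = 14/45*1/9 + 13/45*1/3 + 2/9*1/9 + 8/45*2/9 = 79/405
d_2 = (P=127/405, Q=104/405, R=19/81, S=79/405)

Answer: 127/405 104/405 19/81 79/405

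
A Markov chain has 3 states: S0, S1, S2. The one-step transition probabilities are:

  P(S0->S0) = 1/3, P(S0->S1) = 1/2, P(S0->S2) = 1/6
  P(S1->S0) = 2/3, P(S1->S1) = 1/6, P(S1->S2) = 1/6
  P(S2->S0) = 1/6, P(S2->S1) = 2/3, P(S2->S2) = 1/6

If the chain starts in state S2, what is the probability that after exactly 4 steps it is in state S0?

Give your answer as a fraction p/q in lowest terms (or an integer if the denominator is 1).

Answer: 145/324

Derivation:
Computing P^4 by repeated multiplication:
P^1 =
  S0: [1/3, 1/2, 1/6]
  S1: [2/3, 1/6, 1/6]
  S2: [1/6, 2/3, 1/6]
P^2 =
  S0: [17/36, 13/36, 1/6]
  S1: [13/36, 17/36, 1/6]
  S2: [19/36, 11/36, 1/6]
P^3 =
  S0: [23/54, 11/27, 1/6]
  S1: [25/54, 10/27, 1/6]
  S2: [11/27, 23/54, 1/6]
P^4 =
  S0: [143/324, 127/324, 1/6]
  S1: [139/324, 131/324, 1/6]
  S2: [145/324, 125/324, 1/6]

(P^4)[S2 -> S0] = 145/324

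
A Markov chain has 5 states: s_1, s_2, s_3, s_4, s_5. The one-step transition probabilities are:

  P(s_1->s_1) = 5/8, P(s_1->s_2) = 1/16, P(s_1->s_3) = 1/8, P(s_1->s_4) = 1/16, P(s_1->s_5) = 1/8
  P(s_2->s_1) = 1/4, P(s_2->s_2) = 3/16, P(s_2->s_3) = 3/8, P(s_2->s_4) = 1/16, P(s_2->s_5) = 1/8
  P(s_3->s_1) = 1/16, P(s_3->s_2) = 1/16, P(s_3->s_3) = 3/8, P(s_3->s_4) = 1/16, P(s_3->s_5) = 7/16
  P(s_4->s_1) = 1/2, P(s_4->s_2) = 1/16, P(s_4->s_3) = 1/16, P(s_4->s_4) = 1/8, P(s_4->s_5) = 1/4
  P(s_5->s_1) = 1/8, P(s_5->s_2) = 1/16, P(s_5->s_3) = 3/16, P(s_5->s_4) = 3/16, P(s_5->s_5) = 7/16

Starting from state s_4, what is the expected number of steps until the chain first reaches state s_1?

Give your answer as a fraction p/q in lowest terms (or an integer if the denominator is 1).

Answer: 30688/8405

Derivation:
Let h_i = expected steps to first reach s_1 from state i.
Boundary: h_s_1 = 0.
First-step equations for the other states:
  h_s_2 = 1 + 1/4*h_s_1 + 3/16*h_s_2 + 3/8*h_s_3 + 1/16*h_s_4 + 1/8*h_s_5
  h_s_3 = 1 + 1/16*h_s_1 + 1/16*h_s_2 + 3/8*h_s_3 + 1/16*h_s_4 + 7/16*h_s_5
  h_s_4 = 1 + 1/2*h_s_1 + 1/16*h_s_2 + 1/16*h_s_3 + 1/8*h_s_4 + 1/4*h_s_5
  h_s_5 = 1 + 1/8*h_s_1 + 1/16*h_s_2 + 3/16*h_s_3 + 3/16*h_s_4 + 7/16*h_s_5

Substituting h_s_1 = 0 and rearranging gives the linear system (I - Q) h = 1:
  [13/16, -3/8, -1/16, -1/8] . (h_s_2, h_s_3, h_s_4, h_s_5) = 1
  [-1/16, 5/8, -1/16, -7/16] . (h_s_2, h_s_3, h_s_4, h_s_5) = 1
  [-1/16, -1/16, 7/8, -1/4] . (h_s_2, h_s_3, h_s_4, h_s_5) = 1
  [-1/16, -3/16, -3/16, 9/16] . (h_s_2, h_s_3, h_s_4, h_s_5) = 1

Solving yields:
  h_s_2 = 45616/8405
  h_s_3 = 1344/205
  h_s_4 = 30688/8405
  h_s_5 = 48608/8405

Starting state is s_4, so the expected hitting time is h_s_4 = 30688/8405.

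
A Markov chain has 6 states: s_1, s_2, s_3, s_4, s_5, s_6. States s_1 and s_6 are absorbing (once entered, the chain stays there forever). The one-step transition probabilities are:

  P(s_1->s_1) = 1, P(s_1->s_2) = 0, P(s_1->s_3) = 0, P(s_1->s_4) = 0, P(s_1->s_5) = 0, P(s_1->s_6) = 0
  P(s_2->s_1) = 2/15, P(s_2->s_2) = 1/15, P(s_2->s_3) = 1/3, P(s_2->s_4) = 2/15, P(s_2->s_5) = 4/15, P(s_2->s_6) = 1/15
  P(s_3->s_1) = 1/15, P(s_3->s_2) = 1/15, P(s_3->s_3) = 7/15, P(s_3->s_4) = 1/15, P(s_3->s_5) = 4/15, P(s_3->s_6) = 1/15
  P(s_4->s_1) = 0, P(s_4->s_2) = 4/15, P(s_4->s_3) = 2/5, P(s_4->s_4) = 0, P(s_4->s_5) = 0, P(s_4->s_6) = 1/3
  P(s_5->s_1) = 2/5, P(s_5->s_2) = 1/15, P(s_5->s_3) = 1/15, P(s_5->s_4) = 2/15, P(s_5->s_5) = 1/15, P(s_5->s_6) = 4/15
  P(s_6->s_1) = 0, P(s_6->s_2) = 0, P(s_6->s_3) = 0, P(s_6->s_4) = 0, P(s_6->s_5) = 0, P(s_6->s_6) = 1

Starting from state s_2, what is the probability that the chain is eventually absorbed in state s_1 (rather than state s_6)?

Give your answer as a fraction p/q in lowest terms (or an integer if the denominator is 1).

Let a_i = P(absorbed in s_1 | start in state i).
Boundary conditions: a_s_1 = 1, a_s_6 = 0.
For each transient state i, a_i = sum_j P(i->j) * a_j:
  a_s_2 = 2/15*a_s_1 + 1/15*a_s_2 + 1/3*a_s_3 + 2/15*a_s_4 + 4/15*a_s_5 + 1/15*a_s_6
  a_s_3 = 1/15*a_s_1 + 1/15*a_s_2 + 7/15*a_s_3 + 1/15*a_s_4 + 4/15*a_s_5 + 1/15*a_s_6
  a_s_4 = 0*a_s_1 + 4/15*a_s_2 + 2/5*a_s_3 + 0*a_s_4 + 0*a_s_5 + 1/3*a_s_6
  a_s_5 = 2/5*a_s_1 + 1/15*a_s_2 + 1/15*a_s_3 + 2/15*a_s_4 + 1/15*a_s_5 + 4/15*a_s_6

Substituting a_s_1 = 1 and a_s_6 = 0, rearrange to (I - Q) a = r where r[i] = P(i -> s_1):
  [14/15, -1/3, -2/15, -4/15] . (a_s_2, a_s_3, a_s_4, a_s_5) = 2/15
  [-1/15, 8/15, -1/15, -4/15] . (a_s_2, a_s_3, a_s_4, a_s_5) = 1/15
  [-4/15, -2/5, 1, 0] . (a_s_2, a_s_3, a_s_4, a_s_5) = 0
  [-1/15, -1/15, -2/15, 14/15] . (a_s_2, a_s_3, a_s_4, a_s_5) = 2/5

Solving yields:
  a_s_2 = 4563/8563
  a_s_3 = 4378/8563
  a_s_4 = 2968/8563
  a_s_5 = 9465/17126

Starting state is s_2, so the absorption probability is a_s_2 = 4563/8563.

Answer: 4563/8563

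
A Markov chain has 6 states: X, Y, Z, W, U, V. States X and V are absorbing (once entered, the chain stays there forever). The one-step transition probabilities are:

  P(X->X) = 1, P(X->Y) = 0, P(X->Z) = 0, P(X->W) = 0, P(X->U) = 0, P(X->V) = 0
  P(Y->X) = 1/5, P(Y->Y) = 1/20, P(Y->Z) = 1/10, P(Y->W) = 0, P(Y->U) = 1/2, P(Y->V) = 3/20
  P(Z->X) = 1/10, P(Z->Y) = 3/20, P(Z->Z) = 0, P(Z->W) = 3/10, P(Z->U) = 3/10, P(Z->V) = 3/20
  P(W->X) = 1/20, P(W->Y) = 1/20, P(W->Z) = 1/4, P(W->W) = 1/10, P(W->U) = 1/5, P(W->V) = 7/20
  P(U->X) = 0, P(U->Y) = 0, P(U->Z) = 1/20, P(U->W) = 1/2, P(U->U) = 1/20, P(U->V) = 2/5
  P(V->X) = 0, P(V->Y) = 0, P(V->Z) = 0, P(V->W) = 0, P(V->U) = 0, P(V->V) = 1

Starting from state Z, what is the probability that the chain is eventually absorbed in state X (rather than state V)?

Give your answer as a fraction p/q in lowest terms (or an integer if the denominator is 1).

Let a_i = P(absorbed in X | start in state i).
Boundary conditions: a_X = 1, a_V = 0.
For each transient state i, a_i = sum_j P(i->j) * a_j:
  a_Y = 1/5*a_X + 1/20*a_Y + 1/10*a_Z + 0*a_W + 1/2*a_U + 3/20*a_V
  a_Z = 1/10*a_X + 3/20*a_Y + 0*a_Z + 3/10*a_W + 3/10*a_U + 3/20*a_V
  a_W = 1/20*a_X + 1/20*a_Y + 1/4*a_Z + 1/10*a_W + 1/5*a_U + 7/20*a_V
  a_U = 0*a_X + 0*a_Y + 1/20*a_Z + 1/2*a_W + 1/20*a_U + 2/5*a_V

Substituting a_X = 1 and a_V = 0, rearrange to (I - Q) a = r where r[i] = P(i -> X):
  [19/20, -1/10, 0, -1/2] . (a_Y, a_Z, a_W, a_U) = 1/5
  [-3/20, 1, -3/10, -3/10] . (a_Y, a_Z, a_W, a_U) = 1/10
  [-1/20, -1/4, 9/10, -1/5] . (a_Y, a_Z, a_W, a_U) = 1/20
  [0, -1/20, -1/2, 19/20] . (a_Y, a_Z, a_W, a_U) = 0

Solving yields:
  a_Y = 12564/44731
  a_Z = 9601/44731
  a_W = 6752/44731
  a_U = 99/1091

Starting state is Z, so the absorption probability is a_Z = 9601/44731.

Answer: 9601/44731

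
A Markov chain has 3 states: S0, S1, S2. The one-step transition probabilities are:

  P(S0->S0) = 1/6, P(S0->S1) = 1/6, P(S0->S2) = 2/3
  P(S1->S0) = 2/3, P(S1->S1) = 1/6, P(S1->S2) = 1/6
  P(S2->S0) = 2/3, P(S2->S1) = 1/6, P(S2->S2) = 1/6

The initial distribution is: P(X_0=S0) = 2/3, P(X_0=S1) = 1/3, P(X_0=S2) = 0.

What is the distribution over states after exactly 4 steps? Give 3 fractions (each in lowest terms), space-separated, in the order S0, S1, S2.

Answer: 11/24 1/6 3/8

Derivation:
Propagating the distribution step by step (d_{t+1} = d_t * P):
d_0 = (S0=2/3, S1=1/3, S2=0)
  d_1[S0] = 2/3*1/6 + 1/3*2/3 + 0*2/3 = 1/3
  d_1[S1] = 2/3*1/6 + 1/3*1/6 + 0*1/6 = 1/6
  d_1[S2] = 2/3*2/3 + 1/3*1/6 + 0*1/6 = 1/2
d_1 = (S0=1/3, S1=1/6, S2=1/2)
  d_2[S0] = 1/3*1/6 + 1/6*2/3 + 1/2*2/3 = 1/2
  d_2[S1] = 1/3*1/6 + 1/6*1/6 + 1/2*1/6 = 1/6
  d_2[S2] = 1/3*2/3 + 1/6*1/6 + 1/2*1/6 = 1/3
d_2 = (S0=1/2, S1=1/6, S2=1/3)
  d_3[S0] = 1/2*1/6 + 1/6*2/3 + 1/3*2/3 = 5/12
  d_3[S1] = 1/2*1/6 + 1/6*1/6 + 1/3*1/6 = 1/6
  d_3[S2] = 1/2*2/3 + 1/6*1/6 + 1/3*1/6 = 5/12
d_3 = (S0=5/12, S1=1/6, S2=5/12)
  d_4[S0] = 5/12*1/6 + 1/6*2/3 + 5/12*2/3 = 11/24
  d_4[S1] = 5/12*1/6 + 1/6*1/6 + 5/12*1/6 = 1/6
  d_4[S2] = 5/12*2/3 + 1/6*1/6 + 5/12*1/6 = 3/8
d_4 = (S0=11/24, S1=1/6, S2=3/8)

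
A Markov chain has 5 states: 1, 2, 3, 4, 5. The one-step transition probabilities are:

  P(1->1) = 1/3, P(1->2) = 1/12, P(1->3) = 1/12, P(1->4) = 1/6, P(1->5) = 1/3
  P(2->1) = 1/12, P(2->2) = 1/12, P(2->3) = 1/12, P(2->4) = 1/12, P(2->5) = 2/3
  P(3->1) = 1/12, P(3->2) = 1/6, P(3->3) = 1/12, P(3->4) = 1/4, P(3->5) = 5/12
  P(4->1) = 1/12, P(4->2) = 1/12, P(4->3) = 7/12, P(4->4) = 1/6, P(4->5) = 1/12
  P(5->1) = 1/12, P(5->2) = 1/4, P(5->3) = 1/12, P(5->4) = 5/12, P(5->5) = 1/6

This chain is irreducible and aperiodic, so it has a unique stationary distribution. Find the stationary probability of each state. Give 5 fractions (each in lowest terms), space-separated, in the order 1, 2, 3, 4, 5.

The stationary distribution satisfies pi = pi * P, i.e.:
  pi_1 = 1/3*pi_1 + 1/12*pi_2 + 1/12*pi_3 + 1/12*pi_4 + 1/12*pi_5
  pi_2 = 1/12*pi_1 + 1/12*pi_2 + 1/6*pi_3 + 1/12*pi_4 + 1/4*pi_5
  pi_3 = 1/12*pi_1 + 1/12*pi_2 + 1/12*pi_3 + 7/12*pi_4 + 1/12*pi_5
  pi_4 = 1/6*pi_1 + 1/12*pi_2 + 1/4*pi_3 + 1/6*pi_4 + 5/12*pi_5
  pi_5 = 1/3*pi_1 + 2/3*pi_2 + 5/12*pi_3 + 1/12*pi_4 + 1/6*pi_5
with normalization: pi_1 + pi_2 + pi_3 + pi_4 + pi_5 = 1.

Using the first 4 balance equations plus normalization, the linear system A*pi = b is:
  [-2/3, 1/12, 1/12, 1/12, 1/12] . pi = 0
  [1/12, -11/12, 1/6, 1/12, 1/4] . pi = 0
  [1/12, 1/12, -11/12, 7/12, 1/12] . pi = 0
  [1/6, 1/12, 1/4, -5/6, 5/12] . pi = 0
  [1, 1, 1, 1, 1] . pi = 1

Solving yields:
  pi_1 = 1/9
  pi_2 = 1147/7704
  pi_3 = 791/3852
  pi_4 = 235/963
  pi_5 = 2239/7704

Verification (pi * P):
  1/9*1/3 + 1147/7704*1/12 + 791/3852*1/12 + 235/963*1/12 + 2239/7704*1/12 = 1/9 = pi_1  (ok)
  1/9*1/12 + 1147/7704*1/12 + 791/3852*1/6 + 235/963*1/12 + 2239/7704*1/4 = 1147/7704 = pi_2  (ok)
  1/9*1/12 + 1147/7704*1/12 + 791/3852*1/12 + 235/963*7/12 + 2239/7704*1/12 = 791/3852 = pi_3  (ok)
  1/9*1/6 + 1147/7704*1/12 + 791/3852*1/4 + 235/963*1/6 + 2239/7704*5/12 = 235/963 = pi_4  (ok)
  1/9*1/3 + 1147/7704*2/3 + 791/3852*5/12 + 235/963*1/12 + 2239/7704*1/6 = 2239/7704 = pi_5  (ok)

Answer: 1/9 1147/7704 791/3852 235/963 2239/7704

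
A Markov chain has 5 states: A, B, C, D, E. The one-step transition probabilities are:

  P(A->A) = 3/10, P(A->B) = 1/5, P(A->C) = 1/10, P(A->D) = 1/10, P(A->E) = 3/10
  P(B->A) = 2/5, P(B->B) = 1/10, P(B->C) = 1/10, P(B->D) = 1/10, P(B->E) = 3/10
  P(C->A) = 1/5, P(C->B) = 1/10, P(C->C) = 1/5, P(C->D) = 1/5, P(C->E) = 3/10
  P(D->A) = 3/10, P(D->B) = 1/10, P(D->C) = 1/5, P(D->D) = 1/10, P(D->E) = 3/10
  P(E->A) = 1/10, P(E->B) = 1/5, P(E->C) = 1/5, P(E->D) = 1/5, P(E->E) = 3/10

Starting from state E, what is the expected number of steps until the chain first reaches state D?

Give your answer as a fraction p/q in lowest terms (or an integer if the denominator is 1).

Let h_i = expected steps to first reach D from state i.
Boundary: h_D = 0.
First-step equations for the other states:
  h_A = 1 + 3/10*h_A + 1/5*h_B + 1/10*h_C + 1/10*h_D + 3/10*h_E
  h_B = 1 + 2/5*h_A + 1/10*h_B + 1/10*h_C + 1/10*h_D + 3/10*h_E
  h_C = 1 + 1/5*h_A + 1/10*h_B + 1/5*h_C + 1/5*h_D + 3/10*h_E
  h_E = 1 + 1/10*h_A + 1/5*h_B + 1/5*h_C + 1/5*h_D + 3/10*h_E

Substituting h_D = 0 and rearranging gives the linear system (I - Q) h = 1:
  [7/10, -1/5, -1/10, -3/10] . (h_A, h_B, h_C, h_E) = 1
  [-2/5, 9/10, -1/10, -3/10] . (h_A, h_B, h_C, h_E) = 1
  [-1/5, -1/10, 4/5, -3/10] . (h_A, h_B, h_C, h_E) = 1
  [-1/10, -1/5, -1/5, 7/10] . (h_A, h_B, h_C, h_E) = 1

Solving yields:
  h_A = 90/13
  h_B = 90/13
  h_C = 80/13
  h_E = 80/13

Starting state is E, so the expected hitting time is h_E = 80/13.

Answer: 80/13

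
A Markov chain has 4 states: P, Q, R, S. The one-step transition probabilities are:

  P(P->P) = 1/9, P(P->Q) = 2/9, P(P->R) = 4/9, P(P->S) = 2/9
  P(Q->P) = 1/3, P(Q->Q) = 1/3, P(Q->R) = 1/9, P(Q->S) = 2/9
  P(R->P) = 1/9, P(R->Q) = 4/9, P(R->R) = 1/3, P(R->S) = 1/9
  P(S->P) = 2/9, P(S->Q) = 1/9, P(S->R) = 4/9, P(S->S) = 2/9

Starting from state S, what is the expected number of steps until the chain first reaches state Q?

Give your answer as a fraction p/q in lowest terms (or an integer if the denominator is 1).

Let h_i = expected steps to first reach Q from state i.
Boundary: h_Q = 0.
First-step equations for the other states:
  h_P = 1 + 1/9*h_P + 2/9*h_Q + 4/9*h_R + 2/9*h_S
  h_R = 1 + 1/9*h_P + 4/9*h_Q + 1/3*h_R + 1/9*h_S
  h_S = 1 + 2/9*h_P + 1/9*h_Q + 4/9*h_R + 2/9*h_S

Substituting h_Q = 0 and rearranging gives the linear system (I - Q) h = 1:
  [8/9, -4/9, -2/9] . (h_P, h_R, h_S) = 1
  [-1/9, 2/3, -1/9] . (h_P, h_R, h_S) = 1
  [-2/9, -4/9, 7/9] . (h_P, h_R, h_S) = 1

Solving yields:
  h_P = 405/118
  h_R = 639/236
  h_S = 225/59

Starting state is S, so the expected hitting time is h_S = 225/59.

Answer: 225/59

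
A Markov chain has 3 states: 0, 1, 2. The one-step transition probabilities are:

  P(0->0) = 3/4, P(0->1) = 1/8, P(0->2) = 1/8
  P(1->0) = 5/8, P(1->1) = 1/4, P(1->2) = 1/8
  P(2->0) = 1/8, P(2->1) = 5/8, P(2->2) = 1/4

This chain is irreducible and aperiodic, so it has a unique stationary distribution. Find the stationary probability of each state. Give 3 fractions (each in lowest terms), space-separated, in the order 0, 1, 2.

Answer: 31/49 11/49 1/7

Derivation:
The stationary distribution satisfies pi = pi * P, i.e.:
  pi_0 = 3/4*pi_0 + 5/8*pi_1 + 1/8*pi_2
  pi_1 = 1/8*pi_0 + 1/4*pi_1 + 5/8*pi_2
  pi_2 = 1/8*pi_0 + 1/8*pi_1 + 1/4*pi_2
with normalization: pi_0 + pi_1 + pi_2 = 1.

Using the first 2 balance equations plus normalization, the linear system A*pi = b is:
  [-1/4, 5/8, 1/8] . pi = 0
  [1/8, -3/4, 5/8] . pi = 0
  [1, 1, 1] . pi = 1

Solving yields:
  pi_0 = 31/49
  pi_1 = 11/49
  pi_2 = 1/7

Verification (pi * P):
  31/49*3/4 + 11/49*5/8 + 1/7*1/8 = 31/49 = pi_0  (ok)
  31/49*1/8 + 11/49*1/4 + 1/7*5/8 = 11/49 = pi_1  (ok)
  31/49*1/8 + 11/49*1/8 + 1/7*1/4 = 1/7 = pi_2  (ok)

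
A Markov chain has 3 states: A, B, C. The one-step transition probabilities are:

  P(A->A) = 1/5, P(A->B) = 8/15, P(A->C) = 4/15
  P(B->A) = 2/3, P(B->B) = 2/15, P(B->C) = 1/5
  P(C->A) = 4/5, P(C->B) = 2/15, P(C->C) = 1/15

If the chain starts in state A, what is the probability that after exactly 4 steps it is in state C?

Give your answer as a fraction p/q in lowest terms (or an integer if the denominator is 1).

Computing P^4 by repeated multiplication:
P^1 =
  A: [1/5, 8/15, 4/15]
  B: [2/3, 2/15, 1/5]
  C: [4/5, 2/15, 1/15]
P^2 =
  A: [137/225, 16/75, 8/45]
  B: [86/225, 2/5, 49/225]
  C: [68/225, 34/75, 11/45]
P^3 =
  A: [457/1125, 424/1125, 244/1125]
  B: [194/375, 322/1125, 221/1125]
  C: [628/1125, 286/1125, 211/1125]
P^4 =
  A: [8539/16875, 1664/5625, 3344/16875]
  B: [7618/16875, 638/1875, 703/3375]
  C: [7276/16875, 2006/5625, 3581/16875]

(P^4)[A -> C] = 3344/16875

Answer: 3344/16875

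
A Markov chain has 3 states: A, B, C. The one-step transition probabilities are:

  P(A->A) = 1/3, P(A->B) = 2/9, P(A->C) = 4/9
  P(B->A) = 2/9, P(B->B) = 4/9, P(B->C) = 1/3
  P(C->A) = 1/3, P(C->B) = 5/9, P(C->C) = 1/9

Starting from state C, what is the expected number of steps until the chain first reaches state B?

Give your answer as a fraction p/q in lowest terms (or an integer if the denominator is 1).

Let h_i = expected steps to first reach B from state i.
Boundary: h_B = 0.
First-step equations for the other states:
  h_A = 1 + 1/3*h_A + 2/9*h_B + 4/9*h_C
  h_C = 1 + 1/3*h_A + 5/9*h_B + 1/9*h_C

Substituting h_B = 0 and rearranging gives the linear system (I - Q) h = 1:
  [2/3, -4/9] . (h_A, h_C) = 1
  [-1/3, 8/9] . (h_A, h_C) = 1

Solving yields:
  h_A = 3
  h_C = 9/4

Starting state is C, so the expected hitting time is h_C = 9/4.

Answer: 9/4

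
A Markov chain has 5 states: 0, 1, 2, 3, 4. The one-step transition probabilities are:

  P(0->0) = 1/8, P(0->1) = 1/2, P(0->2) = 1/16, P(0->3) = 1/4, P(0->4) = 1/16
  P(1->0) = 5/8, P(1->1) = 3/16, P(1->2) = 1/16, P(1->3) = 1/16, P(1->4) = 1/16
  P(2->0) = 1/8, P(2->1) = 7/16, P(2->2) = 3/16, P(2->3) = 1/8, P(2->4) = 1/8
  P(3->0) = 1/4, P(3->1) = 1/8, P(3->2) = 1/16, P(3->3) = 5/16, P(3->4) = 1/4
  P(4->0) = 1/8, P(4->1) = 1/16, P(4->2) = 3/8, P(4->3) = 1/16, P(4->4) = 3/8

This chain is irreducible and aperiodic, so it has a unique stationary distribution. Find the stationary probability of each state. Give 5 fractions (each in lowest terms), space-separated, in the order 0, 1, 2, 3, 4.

Answer: 246/863 722/2589 107/863 427/2589 127/863

Derivation:
The stationary distribution satisfies pi = pi * P, i.e.:
  pi_0 = 1/8*pi_0 + 5/8*pi_1 + 1/8*pi_2 + 1/4*pi_3 + 1/8*pi_4
  pi_1 = 1/2*pi_0 + 3/16*pi_1 + 7/16*pi_2 + 1/8*pi_3 + 1/16*pi_4
  pi_2 = 1/16*pi_0 + 1/16*pi_1 + 3/16*pi_2 + 1/16*pi_3 + 3/8*pi_4
  pi_3 = 1/4*pi_0 + 1/16*pi_1 + 1/8*pi_2 + 5/16*pi_3 + 1/16*pi_4
  pi_4 = 1/16*pi_0 + 1/16*pi_1 + 1/8*pi_2 + 1/4*pi_3 + 3/8*pi_4
with normalization: pi_0 + pi_1 + pi_2 + pi_3 + pi_4 = 1.

Using the first 4 balance equations plus normalization, the linear system A*pi = b is:
  [-7/8, 5/8, 1/8, 1/4, 1/8] . pi = 0
  [1/2, -13/16, 7/16, 1/8, 1/16] . pi = 0
  [1/16, 1/16, -13/16, 1/16, 3/8] . pi = 0
  [1/4, 1/16, 1/8, -11/16, 1/16] . pi = 0
  [1, 1, 1, 1, 1] . pi = 1

Solving yields:
  pi_0 = 246/863
  pi_1 = 722/2589
  pi_2 = 107/863
  pi_3 = 427/2589
  pi_4 = 127/863

Verification (pi * P):
  246/863*1/8 + 722/2589*5/8 + 107/863*1/8 + 427/2589*1/4 + 127/863*1/8 = 246/863 = pi_0  (ok)
  246/863*1/2 + 722/2589*3/16 + 107/863*7/16 + 427/2589*1/8 + 127/863*1/16 = 722/2589 = pi_1  (ok)
  246/863*1/16 + 722/2589*1/16 + 107/863*3/16 + 427/2589*1/16 + 127/863*3/8 = 107/863 = pi_2  (ok)
  246/863*1/4 + 722/2589*1/16 + 107/863*1/8 + 427/2589*5/16 + 127/863*1/16 = 427/2589 = pi_3  (ok)
  246/863*1/16 + 722/2589*1/16 + 107/863*1/8 + 427/2589*1/4 + 127/863*3/8 = 127/863 = pi_4  (ok)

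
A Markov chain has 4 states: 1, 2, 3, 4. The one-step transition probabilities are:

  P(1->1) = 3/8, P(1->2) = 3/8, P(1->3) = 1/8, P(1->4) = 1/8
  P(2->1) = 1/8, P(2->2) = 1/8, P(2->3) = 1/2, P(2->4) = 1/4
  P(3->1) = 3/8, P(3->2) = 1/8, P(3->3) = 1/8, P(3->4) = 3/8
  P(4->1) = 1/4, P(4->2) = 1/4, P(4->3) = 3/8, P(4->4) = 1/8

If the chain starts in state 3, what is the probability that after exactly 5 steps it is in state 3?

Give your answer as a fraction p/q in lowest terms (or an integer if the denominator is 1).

Computing P^5 by repeated multiplication:
P^1 =
  1: [3/8, 3/8, 1/8, 1/8]
  2: [1/8, 1/8, 1/2, 1/4]
  3: [3/8, 1/8, 1/8, 3/8]
  4: [1/4, 1/4, 3/8, 1/8]
P^2 =
  1: [17/64, 15/64, 19/64, 13/64]
  2: [5/16, 3/16, 15/64, 17/64]
  3: [19/64, 17/64, 17/64, 11/64]
  4: [19/64, 13/64, 1/4, 1/4]
P^3 =
  1: [149/512, 111/512, 135/512, 117/512]
  2: [151/512, 121/512, 67/256, 53/256]
  3: [147/512, 113/512, 137/512, 115/512]
  4: [75/256, 59/256, 135/512, 109/512]
P^4 =
  1: [1197/4096, 927/4096, 1079/4096, 893/4096]
  2: [297/1024, 115/512, 1087/4096, 901/4096]
  3: [1195/4096, 921/4096, 1081/4096, 899/4096]
  4: [1191/4096, 921/4096, 271/1024, 225/1024]
P^5 =
  1: [9541/32768, 7383/32768, 8663/32768, 7181/32768]
  2: [9547/32768, 7373/32768, 4329/16384, 3595/16384]
  3: [9547/32768, 7385/32768, 8657/32768, 7179/32768]
  4: [4773/16384, 3689/16384, 8659/32768, 7185/32768]

(P^5)[3 -> 3] = 8657/32768

Answer: 8657/32768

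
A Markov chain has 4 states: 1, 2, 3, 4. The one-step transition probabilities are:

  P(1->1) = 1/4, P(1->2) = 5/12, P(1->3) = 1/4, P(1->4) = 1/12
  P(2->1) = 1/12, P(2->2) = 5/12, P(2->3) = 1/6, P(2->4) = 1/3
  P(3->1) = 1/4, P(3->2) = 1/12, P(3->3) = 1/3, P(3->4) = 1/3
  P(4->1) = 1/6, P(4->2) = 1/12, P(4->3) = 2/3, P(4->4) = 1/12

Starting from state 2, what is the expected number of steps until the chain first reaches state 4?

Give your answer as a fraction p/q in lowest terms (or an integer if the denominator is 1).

Let h_i = expected steps to first reach 4 from state i.
Boundary: h_4 = 0.
First-step equations for the other states:
  h_1 = 1 + 1/4*h_1 + 5/12*h_2 + 1/4*h_3 + 1/12*h_4
  h_2 = 1 + 1/12*h_1 + 5/12*h_2 + 1/6*h_3 + 1/3*h_4
  h_3 = 1 + 1/4*h_1 + 1/12*h_2 + 1/3*h_3 + 1/3*h_4

Substituting h_4 = 0 and rearranging gives the linear system (I - Q) h = 1:
  [3/4, -5/12, -1/4] . (h_1, h_2, h_3) = 1
  [-1/12, 7/12, -1/6] . (h_1, h_2, h_3) = 1
  [-1/4, -1/12, 2/3] . (h_1, h_2, h_3) = 1

Solving yields:
  h_1 = 768/175
  h_2 = 84/25
  h_3 = 624/175

Starting state is 2, so the expected hitting time is h_2 = 84/25.

Answer: 84/25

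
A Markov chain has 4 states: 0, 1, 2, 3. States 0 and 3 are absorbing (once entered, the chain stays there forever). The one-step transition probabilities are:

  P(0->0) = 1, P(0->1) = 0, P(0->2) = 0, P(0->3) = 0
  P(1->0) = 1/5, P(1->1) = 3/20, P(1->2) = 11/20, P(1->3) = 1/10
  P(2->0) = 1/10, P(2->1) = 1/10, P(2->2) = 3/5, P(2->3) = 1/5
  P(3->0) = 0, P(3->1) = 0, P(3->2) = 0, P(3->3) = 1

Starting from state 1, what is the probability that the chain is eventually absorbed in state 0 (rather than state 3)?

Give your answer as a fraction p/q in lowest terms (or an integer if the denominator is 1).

Answer: 9/19

Derivation:
Let a_i = P(absorbed in 0 | start in state i).
Boundary conditions: a_0 = 1, a_3 = 0.
For each transient state i, a_i = sum_j P(i->j) * a_j:
  a_1 = 1/5*a_0 + 3/20*a_1 + 11/20*a_2 + 1/10*a_3
  a_2 = 1/10*a_0 + 1/10*a_1 + 3/5*a_2 + 1/5*a_3

Substituting a_0 = 1 and a_3 = 0, rearrange to (I - Q) a = r where r[i] = P(i -> 0):
  [17/20, -11/20] . (a_1, a_2) = 1/5
  [-1/10, 2/5] . (a_1, a_2) = 1/10

Solving yields:
  a_1 = 9/19
  a_2 = 7/19

Starting state is 1, so the absorption probability is a_1 = 9/19.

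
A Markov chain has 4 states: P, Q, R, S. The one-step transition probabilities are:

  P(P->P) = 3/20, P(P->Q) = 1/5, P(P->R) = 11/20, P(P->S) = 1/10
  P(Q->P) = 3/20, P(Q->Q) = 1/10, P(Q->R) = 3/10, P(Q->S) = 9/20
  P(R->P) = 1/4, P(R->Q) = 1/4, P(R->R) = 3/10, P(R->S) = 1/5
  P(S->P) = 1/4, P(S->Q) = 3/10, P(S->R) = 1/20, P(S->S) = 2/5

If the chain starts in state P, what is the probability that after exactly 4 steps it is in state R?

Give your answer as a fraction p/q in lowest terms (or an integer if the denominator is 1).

Answer: 8983/32000

Derivation:
Computing P^4 by repeated multiplication:
P^1 =
  P: [3/20, 1/5, 11/20, 1/10]
  Q: [3/20, 1/10, 3/10, 9/20]
  R: [1/4, 1/4, 3/10, 1/5]
  S: [1/4, 3/10, 1/20, 2/5]
P^2 =
  P: [43/200, 87/400, 5/16, 51/200]
  Q: [9/40, 1/4, 9/40, 3/10]
  R: [1/5, 21/100, 5/16, 111/400]
  S: [39/200, 17/80, 21/80, 33/100]
P^3 =
  P: [827/4000, 351/1600, 29/100, 2271/8000]
  Q: [81/400, 173/800, 9/32, 3/10]
  R: [209/1000, 1779/8000, 449/1600, 36/125]
  S: [837/4000, 1799/8000, 213/800, 2397/8000]
P^4 =
  P: [16591/80000, 4419/20000, 8983/32000, 46551/160000]
  Q: [333/1600, 3559/16000, 441/1600, 4701/16000]
  R: [16549/80000, 7059/32000, 1121/4000, 46767/160000]
  S: [16527/80000, 17663/80000, 8877/32000, 9447/32000]

(P^4)[P -> R] = 8983/32000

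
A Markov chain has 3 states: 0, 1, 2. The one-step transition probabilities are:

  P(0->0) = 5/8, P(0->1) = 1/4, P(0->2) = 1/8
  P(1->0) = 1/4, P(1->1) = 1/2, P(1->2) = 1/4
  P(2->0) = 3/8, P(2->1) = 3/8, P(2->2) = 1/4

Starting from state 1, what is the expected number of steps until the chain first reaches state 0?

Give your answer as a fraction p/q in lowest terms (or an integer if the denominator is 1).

Let h_i = expected steps to first reach 0 from state i.
Boundary: h_0 = 0.
First-step equations for the other states:
  h_1 = 1 + 1/4*h_0 + 1/2*h_1 + 1/4*h_2
  h_2 = 1 + 3/8*h_0 + 3/8*h_1 + 1/4*h_2

Substituting h_0 = 0 and rearranging gives the linear system (I - Q) h = 1:
  [1/2, -1/4] . (h_1, h_2) = 1
  [-3/8, 3/4] . (h_1, h_2) = 1

Solving yields:
  h_1 = 32/9
  h_2 = 28/9

Starting state is 1, so the expected hitting time is h_1 = 32/9.

Answer: 32/9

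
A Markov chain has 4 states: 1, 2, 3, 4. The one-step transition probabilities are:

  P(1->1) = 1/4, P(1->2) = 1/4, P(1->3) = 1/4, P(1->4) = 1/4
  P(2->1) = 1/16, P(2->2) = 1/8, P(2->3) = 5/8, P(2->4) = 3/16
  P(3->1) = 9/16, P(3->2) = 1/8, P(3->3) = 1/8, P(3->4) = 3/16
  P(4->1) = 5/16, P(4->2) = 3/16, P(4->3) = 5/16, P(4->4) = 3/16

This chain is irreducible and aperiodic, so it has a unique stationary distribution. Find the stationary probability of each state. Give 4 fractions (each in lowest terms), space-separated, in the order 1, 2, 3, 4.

Answer: 229/713 127/713 209/713 148/713

Derivation:
The stationary distribution satisfies pi = pi * P, i.e.:
  pi_1 = 1/4*pi_1 + 1/16*pi_2 + 9/16*pi_3 + 5/16*pi_4
  pi_2 = 1/4*pi_1 + 1/8*pi_2 + 1/8*pi_3 + 3/16*pi_4
  pi_3 = 1/4*pi_1 + 5/8*pi_2 + 1/8*pi_3 + 5/16*pi_4
  pi_4 = 1/4*pi_1 + 3/16*pi_2 + 3/16*pi_3 + 3/16*pi_4
with normalization: pi_1 + pi_2 + pi_3 + pi_4 = 1.

Using the first 3 balance equations plus normalization, the linear system A*pi = b is:
  [-3/4, 1/16, 9/16, 5/16] . pi = 0
  [1/4, -7/8, 1/8, 3/16] . pi = 0
  [1/4, 5/8, -7/8, 5/16] . pi = 0
  [1, 1, 1, 1] . pi = 1

Solving yields:
  pi_1 = 229/713
  pi_2 = 127/713
  pi_3 = 209/713
  pi_4 = 148/713

Verification (pi * P):
  229/713*1/4 + 127/713*1/16 + 209/713*9/16 + 148/713*5/16 = 229/713 = pi_1  (ok)
  229/713*1/4 + 127/713*1/8 + 209/713*1/8 + 148/713*3/16 = 127/713 = pi_2  (ok)
  229/713*1/4 + 127/713*5/8 + 209/713*1/8 + 148/713*5/16 = 209/713 = pi_3  (ok)
  229/713*1/4 + 127/713*3/16 + 209/713*3/16 + 148/713*3/16 = 148/713 = pi_4  (ok)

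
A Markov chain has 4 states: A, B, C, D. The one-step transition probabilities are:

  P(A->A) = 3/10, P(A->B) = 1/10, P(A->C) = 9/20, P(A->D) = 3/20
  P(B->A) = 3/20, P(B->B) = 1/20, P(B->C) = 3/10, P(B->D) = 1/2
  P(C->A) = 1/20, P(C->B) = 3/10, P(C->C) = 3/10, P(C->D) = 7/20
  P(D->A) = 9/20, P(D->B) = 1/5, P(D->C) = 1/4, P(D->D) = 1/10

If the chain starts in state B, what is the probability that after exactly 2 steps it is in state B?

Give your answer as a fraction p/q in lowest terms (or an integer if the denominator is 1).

Answer: 83/400

Derivation:
Computing P^2 by repeated multiplication:
P^1 =
  A: [3/10, 1/10, 9/20, 3/20]
  B: [3/20, 1/20, 3/10, 1/2]
  C: [1/20, 3/10, 3/10, 7/20]
  D: [9/20, 1/5, 1/4, 1/10]
P^2 =
  A: [39/200, 1/5, 27/80, 107/400]
  B: [117/400, 83/400, 119/400, 81/400]
  C: [93/400, 9/50, 29/100, 119/400]
  D: [89/400, 3/20, 29/80, 53/200]

(P^2)[B -> B] = 83/400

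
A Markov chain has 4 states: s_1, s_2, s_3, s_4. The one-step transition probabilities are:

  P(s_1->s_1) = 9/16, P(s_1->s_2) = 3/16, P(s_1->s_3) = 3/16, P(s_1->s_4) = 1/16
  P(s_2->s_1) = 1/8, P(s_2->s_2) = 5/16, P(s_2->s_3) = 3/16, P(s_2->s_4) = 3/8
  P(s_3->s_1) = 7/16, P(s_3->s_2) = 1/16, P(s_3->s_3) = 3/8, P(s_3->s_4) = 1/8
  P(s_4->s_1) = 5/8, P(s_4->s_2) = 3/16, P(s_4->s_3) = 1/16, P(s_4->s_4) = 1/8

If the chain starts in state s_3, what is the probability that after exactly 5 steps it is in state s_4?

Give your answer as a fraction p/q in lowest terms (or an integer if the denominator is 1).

Answer: 148247/1048576

Derivation:
Computing P^5 by repeated multiplication:
P^1 =
  s_1: [9/16, 3/16, 3/16, 1/16]
  s_2: [1/8, 5/16, 3/16, 3/8]
  s_3: [7/16, 1/16, 3/8, 1/8]
  s_4: [5/8, 3/16, 1/16, 1/8]
P^2 =
  s_1: [59/128, 3/16, 55/256, 35/256]
  s_2: [109/256, 13/64, 45/256, 25/128]
  s_3: [127/256, 19/128, 31/128, 29/256]
  s_4: [123/256, 13/64, 47/256, 17/128]
P^3 =
  s_1: [1893/4096, 377/2048, 863/4096, 293/2048]
  s_2: [475/1024, 391/2048, 803/4096, 611/4096]
  s_3: [1943/4096, 45/256, 7/32, 537/4096]
  s_4: [235/512, 389/2048, 841/4096, 597/4096]
P^4 =
  s_1: [15223/32768, 6035/32768, 13705/65536, 9315/65536]
  s_2: [30395/65536, 6123/32768, 13475/65536, 2355/16384]
  s_3: [30569/65536, 373/2048, 6951/32768, 9129/65536]
  s_4: [30333/65536, 6081/32768, 13617/65536, 589/4096]
P^5 =
  s_1: [487239/1048576, 96669/524288, 219093/1048576, 74453/524288]
  s_2: [121643/262144, 97075/524288, 218193/1048576, 149661/1048576]
  s_3: [487597/1048576, 48169/262144, 27507/131072, 148247/1048576]
  s_4: [15215/32768, 96849/524288, 218611/1048576, 149387/1048576]

(P^5)[s_3 -> s_4] = 148247/1048576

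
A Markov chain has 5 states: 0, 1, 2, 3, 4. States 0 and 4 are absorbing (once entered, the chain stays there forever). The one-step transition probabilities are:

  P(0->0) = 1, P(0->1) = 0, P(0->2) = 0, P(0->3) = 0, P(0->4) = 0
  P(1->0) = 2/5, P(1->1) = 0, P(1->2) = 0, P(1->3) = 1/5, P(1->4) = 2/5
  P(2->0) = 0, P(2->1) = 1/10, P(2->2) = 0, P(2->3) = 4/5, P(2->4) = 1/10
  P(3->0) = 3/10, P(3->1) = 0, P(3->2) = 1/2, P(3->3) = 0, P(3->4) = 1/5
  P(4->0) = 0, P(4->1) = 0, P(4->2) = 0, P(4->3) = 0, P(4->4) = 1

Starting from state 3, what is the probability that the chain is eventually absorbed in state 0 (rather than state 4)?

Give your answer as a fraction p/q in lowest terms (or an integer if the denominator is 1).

Let a_i = P(absorbed in 0 | start in state i).
Boundary conditions: a_0 = 1, a_4 = 0.
For each transient state i, a_i = sum_j P(i->j) * a_j:
  a_1 = 2/5*a_0 + 0*a_1 + 0*a_2 + 1/5*a_3 + 2/5*a_4
  a_2 = 0*a_0 + 1/10*a_1 + 0*a_2 + 4/5*a_3 + 1/10*a_4
  a_3 = 3/10*a_0 + 0*a_1 + 1/2*a_2 + 0*a_3 + 1/5*a_4

Substituting a_0 = 1 and a_4 = 0, rearrange to (I - Q) a = r where r[i] = P(i -> 0):
  [1, 0, -1/5] . (a_1, a_2, a_3) = 2/5
  [-1/10, 1, -4/5] . (a_1, a_2, a_3) = 0
  [0, -1/2, 1] . (a_1, a_2, a_3) = 3/10

Solving yields:
  a_1 = 30/59
  a_2 = 143/295
  a_3 = 32/59

Starting state is 3, so the absorption probability is a_3 = 32/59.

Answer: 32/59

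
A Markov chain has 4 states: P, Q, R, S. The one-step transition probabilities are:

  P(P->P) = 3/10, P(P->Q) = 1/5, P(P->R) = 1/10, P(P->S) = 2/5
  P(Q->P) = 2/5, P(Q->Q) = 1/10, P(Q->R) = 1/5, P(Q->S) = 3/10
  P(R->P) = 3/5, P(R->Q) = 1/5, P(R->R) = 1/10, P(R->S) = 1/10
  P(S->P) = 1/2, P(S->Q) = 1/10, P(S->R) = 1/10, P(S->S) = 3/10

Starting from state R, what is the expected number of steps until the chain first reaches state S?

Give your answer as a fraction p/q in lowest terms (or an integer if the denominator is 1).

Let h_i = expected steps to first reach S from state i.
Boundary: h_S = 0.
First-step equations for the other states:
  h_P = 1 + 3/10*h_P + 1/5*h_Q + 1/10*h_R + 2/5*h_S
  h_Q = 1 + 2/5*h_P + 1/10*h_Q + 1/5*h_R + 3/10*h_S
  h_R = 1 + 3/5*h_P + 1/5*h_Q + 1/10*h_R + 1/10*h_S

Substituting h_S = 0 and rearranging gives the linear system (I - Q) h = 1:
  [7/10, -1/5, -1/10] . (h_P, h_Q, h_R) = 1
  [-2/5, 9/10, -1/5] . (h_P, h_Q, h_R) = 1
  [-3/5, -1/5, 9/10] . (h_P, h_Q, h_R) = 1

Solving yields:
  h_P = 1100/381
  h_Q = 410/127
  h_R = 1430/381

Starting state is R, so the expected hitting time is h_R = 1430/381.

Answer: 1430/381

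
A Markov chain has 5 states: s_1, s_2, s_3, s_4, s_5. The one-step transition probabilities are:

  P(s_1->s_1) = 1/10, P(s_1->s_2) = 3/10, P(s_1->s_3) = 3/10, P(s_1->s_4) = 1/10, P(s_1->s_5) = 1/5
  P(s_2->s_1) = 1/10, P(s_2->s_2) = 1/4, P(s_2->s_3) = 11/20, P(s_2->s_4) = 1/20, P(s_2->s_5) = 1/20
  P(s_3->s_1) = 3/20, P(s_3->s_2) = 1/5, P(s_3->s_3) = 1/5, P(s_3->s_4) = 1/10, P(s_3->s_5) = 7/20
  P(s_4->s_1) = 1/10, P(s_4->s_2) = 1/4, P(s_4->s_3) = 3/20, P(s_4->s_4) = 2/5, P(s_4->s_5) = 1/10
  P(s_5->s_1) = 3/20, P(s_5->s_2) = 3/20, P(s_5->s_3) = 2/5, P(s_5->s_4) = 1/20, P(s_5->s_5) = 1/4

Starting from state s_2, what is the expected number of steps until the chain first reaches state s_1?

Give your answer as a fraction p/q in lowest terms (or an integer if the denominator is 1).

Answer: 119620/15287

Derivation:
Let h_i = expected steps to first reach s_1 from state i.
Boundary: h_s_1 = 0.
First-step equations for the other states:
  h_s_2 = 1 + 1/10*h_s_1 + 1/4*h_s_2 + 11/20*h_s_3 + 1/20*h_s_4 + 1/20*h_s_5
  h_s_3 = 1 + 3/20*h_s_1 + 1/5*h_s_2 + 1/5*h_s_3 + 1/10*h_s_4 + 7/20*h_s_5
  h_s_4 = 1 + 1/10*h_s_1 + 1/4*h_s_2 + 3/20*h_s_3 + 2/5*h_s_4 + 1/10*h_s_5
  h_s_5 = 1 + 3/20*h_s_1 + 3/20*h_s_2 + 2/5*h_s_3 + 1/20*h_s_4 + 1/4*h_s_5

Substituting h_s_1 = 0 and rearranging gives the linear system (I - Q) h = 1:
  [3/4, -11/20, -1/20, -1/20] . (h_s_2, h_s_3, h_s_4, h_s_5) = 1
  [-1/5, 4/5, -1/10, -7/20] . (h_s_2, h_s_3, h_s_4, h_s_5) = 1
  [-1/4, -3/20, 3/5, -1/10] . (h_s_2, h_s_3, h_s_4, h_s_5) = 1
  [-3/20, -2/5, -1/20, 3/4] . (h_s_2, h_s_3, h_s_4, h_s_5) = 1

Solving yields:
  h_s_2 = 119620/15287
  h_s_3 = 113880/15287
  h_s_4 = 122660/15287
  h_s_5 = 113220/15287

Starting state is s_2, so the expected hitting time is h_s_2 = 119620/15287.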